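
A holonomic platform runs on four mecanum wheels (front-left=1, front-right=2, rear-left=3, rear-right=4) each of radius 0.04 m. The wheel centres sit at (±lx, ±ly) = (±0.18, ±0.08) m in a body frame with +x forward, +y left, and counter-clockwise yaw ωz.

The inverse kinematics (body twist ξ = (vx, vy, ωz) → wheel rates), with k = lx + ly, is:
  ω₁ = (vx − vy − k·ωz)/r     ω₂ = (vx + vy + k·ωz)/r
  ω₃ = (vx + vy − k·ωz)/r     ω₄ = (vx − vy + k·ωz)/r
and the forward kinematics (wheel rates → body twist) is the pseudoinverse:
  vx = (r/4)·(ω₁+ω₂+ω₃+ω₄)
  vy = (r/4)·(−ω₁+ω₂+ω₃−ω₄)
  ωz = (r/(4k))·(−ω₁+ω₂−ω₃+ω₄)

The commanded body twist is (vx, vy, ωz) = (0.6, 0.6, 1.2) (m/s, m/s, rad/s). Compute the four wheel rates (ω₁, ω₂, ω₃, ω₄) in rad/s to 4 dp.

k = lx + ly = 0.18 + 0.08 = 0.2600;  k·ωz = 0.2600·1.2 = 0.3120
ω₁ (FL) = (vx − vy − k·ωz)/r = -0.3120/0.04 = -7.8000
ω₂ (FR) = (vx + vy + k·ωz)/r = 1.5120/0.04 = 37.8000
ω₃ (RL) = (vx + vy − k·ωz)/r = 0.8880/0.04 = 22.2000
ω₄ (RR) = (vx − vy + k·ωz)/r = 0.3120/0.04 = 7.8000

(-7.8000, 37.8000, 22.2000, 7.8000)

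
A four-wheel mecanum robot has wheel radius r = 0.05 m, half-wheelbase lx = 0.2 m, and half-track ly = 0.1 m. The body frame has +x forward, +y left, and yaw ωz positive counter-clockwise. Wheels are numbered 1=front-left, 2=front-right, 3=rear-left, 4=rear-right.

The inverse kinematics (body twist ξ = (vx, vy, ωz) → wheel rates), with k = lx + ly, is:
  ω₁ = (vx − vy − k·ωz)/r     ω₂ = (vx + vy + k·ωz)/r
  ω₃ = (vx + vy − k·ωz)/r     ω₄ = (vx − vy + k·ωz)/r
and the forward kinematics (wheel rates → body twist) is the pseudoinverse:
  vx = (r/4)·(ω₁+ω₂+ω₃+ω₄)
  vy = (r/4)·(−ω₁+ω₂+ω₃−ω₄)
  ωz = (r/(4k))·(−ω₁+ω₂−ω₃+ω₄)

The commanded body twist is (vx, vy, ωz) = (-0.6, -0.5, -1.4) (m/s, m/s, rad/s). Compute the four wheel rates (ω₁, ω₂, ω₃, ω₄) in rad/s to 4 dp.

k = lx + ly = 0.2 + 0.1 = 0.3000;  k·ωz = 0.3000·-1.4 = -0.4200
ω₁ (FL) = (vx − vy − k·ωz)/r = 0.3200/0.05 = 6.4000
ω₂ (FR) = (vx + vy + k·ωz)/r = -1.5200/0.05 = -30.4000
ω₃ (RL) = (vx + vy − k·ωz)/r = -0.6800/0.05 = -13.6000
ω₄ (RR) = (vx − vy + k·ωz)/r = -0.5200/0.05 = -10.4000

(6.4000, -30.4000, -13.6000, -10.4000)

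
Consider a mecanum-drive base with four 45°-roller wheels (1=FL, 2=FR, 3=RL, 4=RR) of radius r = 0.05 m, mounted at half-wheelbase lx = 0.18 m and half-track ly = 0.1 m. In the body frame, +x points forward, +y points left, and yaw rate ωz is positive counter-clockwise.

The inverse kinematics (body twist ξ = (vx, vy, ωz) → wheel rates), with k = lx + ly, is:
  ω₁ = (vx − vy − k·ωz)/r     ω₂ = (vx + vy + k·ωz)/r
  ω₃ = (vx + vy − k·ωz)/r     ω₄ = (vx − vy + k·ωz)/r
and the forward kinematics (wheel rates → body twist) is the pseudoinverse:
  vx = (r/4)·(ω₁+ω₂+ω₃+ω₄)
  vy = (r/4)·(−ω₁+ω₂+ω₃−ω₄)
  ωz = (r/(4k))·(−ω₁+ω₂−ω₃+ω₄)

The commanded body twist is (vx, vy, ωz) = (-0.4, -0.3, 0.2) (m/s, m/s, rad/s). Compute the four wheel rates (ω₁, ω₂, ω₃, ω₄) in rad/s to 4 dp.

k = lx + ly = 0.18 + 0.1 = 0.2800;  k·ωz = 0.2800·0.2 = 0.0560
ω₁ (FL) = (vx − vy − k·ωz)/r = -0.1560/0.05 = -3.1200
ω₂ (FR) = (vx + vy + k·ωz)/r = -0.6440/0.05 = -12.8800
ω₃ (RL) = (vx + vy − k·ωz)/r = -0.7560/0.05 = -15.1200
ω₄ (RR) = (vx − vy + k·ωz)/r = -0.0440/0.05 = -0.8800

(-3.1200, -12.8800, -15.1200, -0.8800)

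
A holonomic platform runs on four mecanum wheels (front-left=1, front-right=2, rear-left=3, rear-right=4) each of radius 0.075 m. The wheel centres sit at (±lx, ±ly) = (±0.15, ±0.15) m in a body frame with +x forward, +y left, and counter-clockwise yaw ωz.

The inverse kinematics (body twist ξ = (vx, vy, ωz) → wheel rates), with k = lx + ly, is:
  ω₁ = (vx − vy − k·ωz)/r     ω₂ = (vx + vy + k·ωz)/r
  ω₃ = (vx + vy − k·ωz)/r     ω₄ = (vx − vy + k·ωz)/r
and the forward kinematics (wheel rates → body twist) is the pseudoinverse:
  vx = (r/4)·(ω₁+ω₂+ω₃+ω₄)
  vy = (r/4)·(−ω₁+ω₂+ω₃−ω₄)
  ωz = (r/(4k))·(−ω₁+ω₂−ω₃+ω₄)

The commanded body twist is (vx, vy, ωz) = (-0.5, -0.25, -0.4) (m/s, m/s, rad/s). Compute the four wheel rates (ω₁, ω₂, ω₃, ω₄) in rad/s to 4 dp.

(-1.7333, -11.6000, -8.4000, -4.9333)

k = lx + ly = 0.15 + 0.15 = 0.3000;  k·ωz = 0.3000·-0.4 = -0.1200
ω₁ (FL) = (vx − vy − k·ωz)/r = -0.1300/0.075 = -1.7333
ω₂ (FR) = (vx + vy + k·ωz)/r = -0.8700/0.075 = -11.6000
ω₃ (RL) = (vx + vy − k·ωz)/r = -0.6300/0.075 = -8.4000
ω₄ (RR) = (vx − vy + k·ωz)/r = -0.3700/0.075 = -4.9333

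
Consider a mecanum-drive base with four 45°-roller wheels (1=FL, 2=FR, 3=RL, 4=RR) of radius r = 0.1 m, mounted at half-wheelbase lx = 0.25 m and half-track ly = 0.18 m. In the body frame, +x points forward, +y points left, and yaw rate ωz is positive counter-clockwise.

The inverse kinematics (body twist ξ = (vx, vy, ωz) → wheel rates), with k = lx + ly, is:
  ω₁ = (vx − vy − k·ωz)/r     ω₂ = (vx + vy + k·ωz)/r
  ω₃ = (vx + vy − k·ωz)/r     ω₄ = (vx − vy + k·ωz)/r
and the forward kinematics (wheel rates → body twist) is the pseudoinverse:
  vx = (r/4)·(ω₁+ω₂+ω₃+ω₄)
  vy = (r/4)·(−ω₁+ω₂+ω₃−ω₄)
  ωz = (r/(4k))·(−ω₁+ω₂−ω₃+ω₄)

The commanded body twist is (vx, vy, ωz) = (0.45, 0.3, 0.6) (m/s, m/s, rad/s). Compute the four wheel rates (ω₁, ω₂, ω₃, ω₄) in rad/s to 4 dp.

k = lx + ly = 0.25 + 0.18 = 0.4300;  k·ωz = 0.4300·0.6 = 0.2580
ω₁ (FL) = (vx − vy − k·ωz)/r = -0.1080/0.1 = -1.0800
ω₂ (FR) = (vx + vy + k·ωz)/r = 1.0080/0.1 = 10.0800
ω₃ (RL) = (vx + vy − k·ωz)/r = 0.4920/0.1 = 4.9200
ω₄ (RR) = (vx − vy + k·ωz)/r = 0.4080/0.1 = 4.0800

(-1.0800, 10.0800, 4.9200, 4.0800)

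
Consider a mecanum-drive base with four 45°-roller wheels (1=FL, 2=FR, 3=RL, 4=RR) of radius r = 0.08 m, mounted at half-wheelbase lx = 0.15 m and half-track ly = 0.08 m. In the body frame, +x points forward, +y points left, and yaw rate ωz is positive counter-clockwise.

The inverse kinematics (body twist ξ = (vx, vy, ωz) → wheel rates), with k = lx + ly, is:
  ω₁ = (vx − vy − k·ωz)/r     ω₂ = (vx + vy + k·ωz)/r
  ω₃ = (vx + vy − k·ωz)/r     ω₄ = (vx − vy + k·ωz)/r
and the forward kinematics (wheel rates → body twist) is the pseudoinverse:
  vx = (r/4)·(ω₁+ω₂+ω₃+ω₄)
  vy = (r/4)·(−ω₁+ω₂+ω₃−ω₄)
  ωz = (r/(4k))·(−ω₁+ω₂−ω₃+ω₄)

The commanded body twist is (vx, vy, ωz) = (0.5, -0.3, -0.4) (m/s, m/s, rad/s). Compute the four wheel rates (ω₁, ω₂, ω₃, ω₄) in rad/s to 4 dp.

k = lx + ly = 0.15 + 0.08 = 0.2300;  k·ωz = 0.2300·-0.4 = -0.0920
ω₁ (FL) = (vx − vy − k·ωz)/r = 0.8920/0.08 = 11.1500
ω₂ (FR) = (vx + vy + k·ωz)/r = 0.1080/0.08 = 1.3500
ω₃ (RL) = (vx + vy − k·ωz)/r = 0.2920/0.08 = 3.6500
ω₄ (RR) = (vx − vy + k·ωz)/r = 0.7080/0.08 = 8.8500

(11.1500, 1.3500, 3.6500, 8.8500)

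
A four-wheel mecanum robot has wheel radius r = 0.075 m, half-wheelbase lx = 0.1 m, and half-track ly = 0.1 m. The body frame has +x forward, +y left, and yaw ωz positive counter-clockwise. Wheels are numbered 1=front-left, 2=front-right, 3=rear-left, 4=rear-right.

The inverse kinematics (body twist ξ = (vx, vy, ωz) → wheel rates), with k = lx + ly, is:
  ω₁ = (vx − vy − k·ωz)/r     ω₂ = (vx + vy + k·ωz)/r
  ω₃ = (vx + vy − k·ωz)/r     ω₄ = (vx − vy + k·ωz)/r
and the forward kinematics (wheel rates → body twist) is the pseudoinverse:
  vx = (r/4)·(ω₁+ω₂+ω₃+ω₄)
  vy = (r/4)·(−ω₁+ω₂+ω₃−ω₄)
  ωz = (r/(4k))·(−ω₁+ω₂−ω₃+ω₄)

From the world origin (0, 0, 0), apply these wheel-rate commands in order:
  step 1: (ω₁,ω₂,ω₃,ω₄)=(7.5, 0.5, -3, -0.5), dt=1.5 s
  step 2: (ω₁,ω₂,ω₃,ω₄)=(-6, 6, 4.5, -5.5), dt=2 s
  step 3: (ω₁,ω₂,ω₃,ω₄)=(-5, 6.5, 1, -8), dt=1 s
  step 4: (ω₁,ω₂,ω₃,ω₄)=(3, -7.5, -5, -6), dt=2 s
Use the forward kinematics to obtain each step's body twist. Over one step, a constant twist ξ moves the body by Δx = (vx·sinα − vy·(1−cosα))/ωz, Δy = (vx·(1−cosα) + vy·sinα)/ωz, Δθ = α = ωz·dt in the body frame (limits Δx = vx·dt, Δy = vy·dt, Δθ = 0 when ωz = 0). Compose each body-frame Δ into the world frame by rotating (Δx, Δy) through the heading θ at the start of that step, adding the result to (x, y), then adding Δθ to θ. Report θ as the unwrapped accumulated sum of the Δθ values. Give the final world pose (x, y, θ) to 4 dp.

(-0.1664, 1.1540, -2.1797)

step 1: ξ=(vx,vy,ωz)=(0.0844, -0.1781, -0.4219), dt=1.5 → body Δ=(0.0365, -0.2884, -0.6328) → world pose (0.0365, -0.2884, -0.6328)
step 2: ξ=(vx,vy,ωz)=(-0.0188, 0.4125, 0.1875), dt=2.0 → body Δ=(-0.1895, 0.7989, 0.3750) → world pose (0.3562, 0.4678, -0.2578)
step 3: ξ=(vx,vy,ωz)=(-0.1031, 0.3844, 0.2344), dt=1.0 → body Δ=(-0.1470, 0.3688, 0.2344) → world pose (0.3080, 0.8619, -0.0234)
step 4: ξ=(vx,vy,ωz)=(-0.2906, -0.1781, -1.0781), dt=2.0 → body Δ=(-0.4812, 0.2808, -2.1562) → world pose (-0.1664, 1.1540, -2.1797)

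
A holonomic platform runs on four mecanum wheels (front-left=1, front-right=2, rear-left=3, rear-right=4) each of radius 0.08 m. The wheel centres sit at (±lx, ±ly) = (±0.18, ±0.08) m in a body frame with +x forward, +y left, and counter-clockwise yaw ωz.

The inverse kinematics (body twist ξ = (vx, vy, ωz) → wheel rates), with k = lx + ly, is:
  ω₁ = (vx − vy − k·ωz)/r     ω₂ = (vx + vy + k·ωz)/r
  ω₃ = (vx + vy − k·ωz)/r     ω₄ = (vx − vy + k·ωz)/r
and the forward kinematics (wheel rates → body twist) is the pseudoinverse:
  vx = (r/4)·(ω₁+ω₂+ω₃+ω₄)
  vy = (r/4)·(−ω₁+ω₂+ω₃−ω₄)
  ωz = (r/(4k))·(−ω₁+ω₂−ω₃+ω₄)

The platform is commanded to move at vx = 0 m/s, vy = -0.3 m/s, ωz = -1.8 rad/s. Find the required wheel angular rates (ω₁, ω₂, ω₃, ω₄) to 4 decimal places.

k = lx + ly = 0.18 + 0.08 = 0.2600;  k·ωz = 0.2600·-1.8 = -0.4680
ω₁ (FL) = (vx − vy − k·ωz)/r = 0.7680/0.08 = 9.6000
ω₂ (FR) = (vx + vy + k·ωz)/r = -0.7680/0.08 = -9.6000
ω₃ (RL) = (vx + vy − k·ωz)/r = 0.1680/0.08 = 2.1000
ω₄ (RR) = (vx − vy + k·ωz)/r = -0.1680/0.08 = -2.1000

(9.6000, -9.6000, 2.1000, -2.1000)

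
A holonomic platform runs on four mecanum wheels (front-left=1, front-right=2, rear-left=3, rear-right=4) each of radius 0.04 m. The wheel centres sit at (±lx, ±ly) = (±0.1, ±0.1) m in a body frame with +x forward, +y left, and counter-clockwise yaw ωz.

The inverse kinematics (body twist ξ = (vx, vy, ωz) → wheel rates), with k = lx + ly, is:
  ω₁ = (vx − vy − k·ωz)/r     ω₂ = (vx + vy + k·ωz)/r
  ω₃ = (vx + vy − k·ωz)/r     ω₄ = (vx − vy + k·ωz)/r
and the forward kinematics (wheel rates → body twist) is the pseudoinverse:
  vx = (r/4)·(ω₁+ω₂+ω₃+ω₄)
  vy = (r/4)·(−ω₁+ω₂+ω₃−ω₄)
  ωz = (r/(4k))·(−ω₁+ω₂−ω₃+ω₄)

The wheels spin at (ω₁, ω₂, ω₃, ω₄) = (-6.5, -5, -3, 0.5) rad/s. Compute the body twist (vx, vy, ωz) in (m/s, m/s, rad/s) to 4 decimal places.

k = lx + ly = 0.1 + 0.1 = 0.2000
ω₁+ω₂+ω₃+ω₄ = -14.0000  →  vx = (0.04/4)·-14.0000 = -0.1400
−ω₁+ω₂+ω₃−ω₄ = -2.0000  →  vy = (0.04/4)·-2.0000 = -0.0200
−ω₁+ω₂−ω₃+ω₄ = 5.0000  →  ωz = (0.04/0.8000)·5.0000 = 0.2500

(-0.1400, -0.0200, 0.2500)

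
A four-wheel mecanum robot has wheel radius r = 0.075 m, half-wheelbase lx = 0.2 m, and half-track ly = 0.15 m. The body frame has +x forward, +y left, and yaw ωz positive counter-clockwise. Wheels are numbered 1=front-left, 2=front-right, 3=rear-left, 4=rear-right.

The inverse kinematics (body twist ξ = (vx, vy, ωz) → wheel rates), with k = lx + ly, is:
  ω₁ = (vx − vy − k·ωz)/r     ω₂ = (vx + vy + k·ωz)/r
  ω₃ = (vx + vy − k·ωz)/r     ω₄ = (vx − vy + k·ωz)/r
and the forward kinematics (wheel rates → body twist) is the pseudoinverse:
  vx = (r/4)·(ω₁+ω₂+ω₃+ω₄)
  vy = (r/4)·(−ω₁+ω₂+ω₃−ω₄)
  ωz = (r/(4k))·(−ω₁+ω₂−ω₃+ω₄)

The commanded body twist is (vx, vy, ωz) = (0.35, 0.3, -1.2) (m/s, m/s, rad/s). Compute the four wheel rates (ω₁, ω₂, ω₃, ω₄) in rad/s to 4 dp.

k = lx + ly = 0.2 + 0.15 = 0.3500;  k·ωz = 0.3500·-1.2 = -0.4200
ω₁ (FL) = (vx − vy − k·ωz)/r = 0.4700/0.075 = 6.2667
ω₂ (FR) = (vx + vy + k·ωz)/r = 0.2300/0.075 = 3.0667
ω₃ (RL) = (vx + vy − k·ωz)/r = 1.0700/0.075 = 14.2667
ω₄ (RR) = (vx − vy + k·ωz)/r = -0.3700/0.075 = -4.9333

(6.2667, 3.0667, 14.2667, -4.9333)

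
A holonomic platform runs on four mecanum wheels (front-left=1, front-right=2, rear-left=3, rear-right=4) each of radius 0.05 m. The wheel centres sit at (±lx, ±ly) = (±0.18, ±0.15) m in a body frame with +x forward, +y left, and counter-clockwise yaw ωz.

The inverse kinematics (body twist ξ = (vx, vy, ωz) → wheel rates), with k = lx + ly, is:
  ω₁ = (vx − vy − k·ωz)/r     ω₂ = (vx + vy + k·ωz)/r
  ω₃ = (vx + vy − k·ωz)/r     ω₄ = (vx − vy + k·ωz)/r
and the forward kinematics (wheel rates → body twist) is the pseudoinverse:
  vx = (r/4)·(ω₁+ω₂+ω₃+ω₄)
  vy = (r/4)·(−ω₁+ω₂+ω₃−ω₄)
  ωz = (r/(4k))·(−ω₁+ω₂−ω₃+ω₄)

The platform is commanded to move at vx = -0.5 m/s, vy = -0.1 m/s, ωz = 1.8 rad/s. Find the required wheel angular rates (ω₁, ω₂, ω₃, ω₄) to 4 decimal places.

(-19.8800, -0.1200, -23.8800, 3.8800)

k = lx + ly = 0.18 + 0.15 = 0.3300;  k·ωz = 0.3300·1.8 = 0.5940
ω₁ (FL) = (vx − vy − k·ωz)/r = -0.9940/0.05 = -19.8800
ω₂ (FR) = (vx + vy + k·ωz)/r = -0.0060/0.05 = -0.1200
ω₃ (RL) = (vx + vy − k·ωz)/r = -1.1940/0.05 = -23.8800
ω₄ (RR) = (vx − vy + k·ωz)/r = 0.1940/0.05 = 3.8800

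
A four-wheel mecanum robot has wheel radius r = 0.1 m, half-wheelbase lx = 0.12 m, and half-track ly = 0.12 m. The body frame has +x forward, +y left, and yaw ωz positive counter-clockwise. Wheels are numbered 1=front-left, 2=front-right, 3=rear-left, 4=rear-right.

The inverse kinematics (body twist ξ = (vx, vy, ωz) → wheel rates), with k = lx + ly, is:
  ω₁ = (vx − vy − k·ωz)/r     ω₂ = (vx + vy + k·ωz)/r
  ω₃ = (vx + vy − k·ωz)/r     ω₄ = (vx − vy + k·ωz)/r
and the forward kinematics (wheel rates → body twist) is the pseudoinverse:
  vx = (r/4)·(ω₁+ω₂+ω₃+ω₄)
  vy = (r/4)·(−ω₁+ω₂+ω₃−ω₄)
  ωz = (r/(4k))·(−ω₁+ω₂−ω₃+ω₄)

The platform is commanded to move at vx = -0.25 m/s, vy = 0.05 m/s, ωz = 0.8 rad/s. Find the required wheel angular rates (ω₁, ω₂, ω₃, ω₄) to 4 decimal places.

k = lx + ly = 0.12 + 0.12 = 0.2400;  k·ωz = 0.2400·0.8 = 0.1920
ω₁ (FL) = (vx − vy − k·ωz)/r = -0.4920/0.1 = -4.9200
ω₂ (FR) = (vx + vy + k·ωz)/r = -0.0080/0.1 = -0.0800
ω₃ (RL) = (vx + vy − k·ωz)/r = -0.3920/0.1 = -3.9200
ω₄ (RR) = (vx − vy + k·ωz)/r = -0.1080/0.1 = -1.0800

(-4.9200, -0.0800, -3.9200, -1.0800)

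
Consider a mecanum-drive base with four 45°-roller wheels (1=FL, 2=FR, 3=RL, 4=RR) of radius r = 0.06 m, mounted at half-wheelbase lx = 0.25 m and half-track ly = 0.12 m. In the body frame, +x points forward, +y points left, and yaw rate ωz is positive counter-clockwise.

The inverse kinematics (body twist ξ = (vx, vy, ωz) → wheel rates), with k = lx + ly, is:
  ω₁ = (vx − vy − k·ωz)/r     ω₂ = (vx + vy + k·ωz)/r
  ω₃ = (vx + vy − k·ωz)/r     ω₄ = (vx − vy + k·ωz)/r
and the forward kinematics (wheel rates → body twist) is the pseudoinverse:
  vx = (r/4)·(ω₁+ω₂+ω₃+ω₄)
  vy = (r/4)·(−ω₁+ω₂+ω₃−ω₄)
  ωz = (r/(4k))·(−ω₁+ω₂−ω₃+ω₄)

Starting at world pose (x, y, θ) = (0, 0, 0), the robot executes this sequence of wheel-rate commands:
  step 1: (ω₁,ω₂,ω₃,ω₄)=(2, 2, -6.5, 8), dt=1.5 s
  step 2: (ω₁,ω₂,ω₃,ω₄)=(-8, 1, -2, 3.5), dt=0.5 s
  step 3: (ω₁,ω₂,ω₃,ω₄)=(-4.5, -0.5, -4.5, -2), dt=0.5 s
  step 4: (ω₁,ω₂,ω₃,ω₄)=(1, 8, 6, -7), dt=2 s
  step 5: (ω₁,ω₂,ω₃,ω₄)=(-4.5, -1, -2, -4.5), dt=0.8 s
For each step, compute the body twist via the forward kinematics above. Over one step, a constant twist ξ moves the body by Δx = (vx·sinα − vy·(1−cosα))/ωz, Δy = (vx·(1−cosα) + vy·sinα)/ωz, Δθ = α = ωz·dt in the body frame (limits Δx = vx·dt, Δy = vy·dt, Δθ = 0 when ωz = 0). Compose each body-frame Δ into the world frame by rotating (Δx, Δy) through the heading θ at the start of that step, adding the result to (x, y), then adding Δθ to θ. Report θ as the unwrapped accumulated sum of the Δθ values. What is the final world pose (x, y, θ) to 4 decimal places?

(-0.3931, 0.1032, 0.8534)

step 1: ξ=(vx,vy,ωz)=(0.0825, -0.2175, 0.5878), dt=1.5 → body Δ=(0.2431, -0.2345, 0.8818) → world pose (0.2431, -0.2345, 0.8818)
step 2: ξ=(vx,vy,ωz)=(-0.0825, 0.0525, 0.5878), dt=0.5 → body Δ=(-0.0445, 0.0199, 0.2939) → world pose (0.1995, -0.2562, 1.1757)
step 3: ξ=(vx,vy,ωz)=(-0.1725, 0.0225, 0.2635), dt=0.5 → body Δ=(-0.0867, 0.0055, 0.1318) → world pose (0.1610, -0.3341, 1.3074)
step 4: ξ=(vx,vy,ωz)=(0.1200, 0.3000, -0.2432), dt=2.0 → body Δ=(0.3737, 0.5194, -0.4865) → world pose (-0.2432, 0.1619, 0.8209)
step 5: ξ=(vx,vy,ωz)=(-0.1800, 0.0900, 0.0405), dt=0.8 → body Δ=(-0.1451, 0.0697, 0.0324) → world pose (-0.3931, 0.1032, 0.8534)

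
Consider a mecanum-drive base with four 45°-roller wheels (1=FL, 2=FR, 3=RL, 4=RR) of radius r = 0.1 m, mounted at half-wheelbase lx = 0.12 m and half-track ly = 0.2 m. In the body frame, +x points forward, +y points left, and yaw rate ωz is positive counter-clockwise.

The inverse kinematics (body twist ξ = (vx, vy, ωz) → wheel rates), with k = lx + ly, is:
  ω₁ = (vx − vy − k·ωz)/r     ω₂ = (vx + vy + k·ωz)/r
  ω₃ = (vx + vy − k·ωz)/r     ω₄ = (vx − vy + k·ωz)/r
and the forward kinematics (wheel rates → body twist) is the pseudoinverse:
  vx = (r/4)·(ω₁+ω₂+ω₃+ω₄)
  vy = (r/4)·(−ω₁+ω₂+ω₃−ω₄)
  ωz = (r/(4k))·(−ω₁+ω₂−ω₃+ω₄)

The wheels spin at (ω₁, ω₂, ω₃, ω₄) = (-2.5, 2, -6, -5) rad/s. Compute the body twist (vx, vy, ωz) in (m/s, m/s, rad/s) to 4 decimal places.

k = lx + ly = 0.12 + 0.2 = 0.3200
ω₁+ω₂+ω₃+ω₄ = -11.5000  →  vx = (0.1/4)·-11.5000 = -0.2875
−ω₁+ω₂+ω₃−ω₄ = 3.5000  →  vy = (0.1/4)·3.5000 = 0.0875
−ω₁+ω₂−ω₃+ω₄ = 5.5000  →  ωz = (0.1/1.2800)·5.5000 = 0.4297

(-0.2875, 0.0875, 0.4297)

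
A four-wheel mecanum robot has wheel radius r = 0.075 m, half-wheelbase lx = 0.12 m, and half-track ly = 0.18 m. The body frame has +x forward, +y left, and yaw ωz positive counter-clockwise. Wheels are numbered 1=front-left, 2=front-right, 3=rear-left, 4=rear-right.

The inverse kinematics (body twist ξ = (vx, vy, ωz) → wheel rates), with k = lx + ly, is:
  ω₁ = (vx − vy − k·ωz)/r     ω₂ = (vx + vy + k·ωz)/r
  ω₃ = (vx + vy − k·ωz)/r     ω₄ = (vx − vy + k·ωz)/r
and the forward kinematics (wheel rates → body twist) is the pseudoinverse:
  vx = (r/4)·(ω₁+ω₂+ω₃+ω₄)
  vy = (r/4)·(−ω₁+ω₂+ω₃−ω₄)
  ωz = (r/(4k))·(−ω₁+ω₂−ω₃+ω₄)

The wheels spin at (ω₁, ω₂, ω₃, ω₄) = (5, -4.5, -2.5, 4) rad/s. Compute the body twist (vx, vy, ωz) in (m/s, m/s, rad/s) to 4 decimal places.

k = lx + ly = 0.12 + 0.18 = 0.3000
ω₁+ω₂+ω₃+ω₄ = 2.0000  →  vx = (0.075/4)·2.0000 = 0.0375
−ω₁+ω₂+ω₃−ω₄ = -16.0000  →  vy = (0.075/4)·-16.0000 = -0.3000
−ω₁+ω₂−ω₃+ω₄ = -3.0000  →  ωz = (0.075/1.2000)·-3.0000 = -0.1875

(0.0375, -0.3000, -0.1875)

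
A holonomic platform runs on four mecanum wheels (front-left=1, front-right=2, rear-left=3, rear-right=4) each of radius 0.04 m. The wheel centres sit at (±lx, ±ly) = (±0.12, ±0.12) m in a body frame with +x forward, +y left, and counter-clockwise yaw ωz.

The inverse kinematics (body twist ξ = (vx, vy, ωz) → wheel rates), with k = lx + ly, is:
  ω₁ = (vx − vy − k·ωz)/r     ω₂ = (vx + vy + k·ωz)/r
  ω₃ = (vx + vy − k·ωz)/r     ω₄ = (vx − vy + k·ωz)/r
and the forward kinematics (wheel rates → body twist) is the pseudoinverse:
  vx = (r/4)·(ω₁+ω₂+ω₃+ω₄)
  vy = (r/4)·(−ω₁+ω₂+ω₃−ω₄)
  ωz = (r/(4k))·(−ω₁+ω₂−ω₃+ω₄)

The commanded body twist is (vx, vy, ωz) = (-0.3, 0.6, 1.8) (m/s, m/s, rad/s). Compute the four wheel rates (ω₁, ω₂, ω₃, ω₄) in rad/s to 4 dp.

(-33.3000, 18.3000, -3.3000, -11.7000)

k = lx + ly = 0.12 + 0.12 = 0.2400;  k·ωz = 0.2400·1.8 = 0.4320
ω₁ (FL) = (vx − vy − k·ωz)/r = -1.3320/0.04 = -33.3000
ω₂ (FR) = (vx + vy + k·ωz)/r = 0.7320/0.04 = 18.3000
ω₃ (RL) = (vx + vy − k·ωz)/r = -0.1320/0.04 = -3.3000
ω₄ (RR) = (vx − vy + k·ωz)/r = -0.4680/0.04 = -11.7000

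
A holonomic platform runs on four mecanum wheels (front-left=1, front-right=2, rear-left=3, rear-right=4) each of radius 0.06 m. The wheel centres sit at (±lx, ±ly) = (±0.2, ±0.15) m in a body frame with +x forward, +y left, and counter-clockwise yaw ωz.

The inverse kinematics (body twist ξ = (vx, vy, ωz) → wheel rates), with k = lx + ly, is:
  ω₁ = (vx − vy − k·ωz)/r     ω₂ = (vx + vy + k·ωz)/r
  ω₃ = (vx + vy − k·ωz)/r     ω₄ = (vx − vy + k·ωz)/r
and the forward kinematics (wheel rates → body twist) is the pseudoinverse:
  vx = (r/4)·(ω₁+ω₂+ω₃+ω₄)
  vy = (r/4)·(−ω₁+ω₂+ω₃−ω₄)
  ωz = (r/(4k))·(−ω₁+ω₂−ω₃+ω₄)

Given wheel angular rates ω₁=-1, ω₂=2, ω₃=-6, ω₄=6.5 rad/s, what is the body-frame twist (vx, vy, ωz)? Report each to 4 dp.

(0.0225, -0.1425, 0.6643)

k = lx + ly = 0.2 + 0.15 = 0.3500
ω₁+ω₂+ω₃+ω₄ = 1.5000  →  vx = (0.06/4)·1.5000 = 0.0225
−ω₁+ω₂+ω₃−ω₄ = -9.5000  →  vy = (0.06/4)·-9.5000 = -0.1425
−ω₁+ω₂−ω₃+ω₄ = 15.5000  →  ωz = (0.06/1.4000)·15.5000 = 0.6643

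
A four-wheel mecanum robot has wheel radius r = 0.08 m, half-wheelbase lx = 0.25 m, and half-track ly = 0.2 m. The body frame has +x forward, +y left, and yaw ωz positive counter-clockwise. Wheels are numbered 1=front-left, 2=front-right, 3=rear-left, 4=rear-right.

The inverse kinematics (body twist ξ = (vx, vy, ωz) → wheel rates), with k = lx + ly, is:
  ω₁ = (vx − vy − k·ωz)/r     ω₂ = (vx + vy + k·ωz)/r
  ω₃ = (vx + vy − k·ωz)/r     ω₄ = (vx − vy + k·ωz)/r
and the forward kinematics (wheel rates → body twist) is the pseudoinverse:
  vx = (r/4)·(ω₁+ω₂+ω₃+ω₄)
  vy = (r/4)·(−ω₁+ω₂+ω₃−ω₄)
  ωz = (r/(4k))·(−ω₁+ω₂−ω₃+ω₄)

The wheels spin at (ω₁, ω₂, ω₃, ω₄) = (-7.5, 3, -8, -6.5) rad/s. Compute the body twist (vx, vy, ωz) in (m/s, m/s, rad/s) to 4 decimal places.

k = lx + ly = 0.25 + 0.2 = 0.4500
ω₁+ω₂+ω₃+ω₄ = -19.0000  →  vx = (0.08/4)·-19.0000 = -0.3800
−ω₁+ω₂+ω₃−ω₄ = 9.0000  →  vy = (0.08/4)·9.0000 = 0.1800
−ω₁+ω₂−ω₃+ω₄ = 12.0000  →  ωz = (0.08/1.8000)·12.0000 = 0.5333

(-0.3800, 0.1800, 0.5333)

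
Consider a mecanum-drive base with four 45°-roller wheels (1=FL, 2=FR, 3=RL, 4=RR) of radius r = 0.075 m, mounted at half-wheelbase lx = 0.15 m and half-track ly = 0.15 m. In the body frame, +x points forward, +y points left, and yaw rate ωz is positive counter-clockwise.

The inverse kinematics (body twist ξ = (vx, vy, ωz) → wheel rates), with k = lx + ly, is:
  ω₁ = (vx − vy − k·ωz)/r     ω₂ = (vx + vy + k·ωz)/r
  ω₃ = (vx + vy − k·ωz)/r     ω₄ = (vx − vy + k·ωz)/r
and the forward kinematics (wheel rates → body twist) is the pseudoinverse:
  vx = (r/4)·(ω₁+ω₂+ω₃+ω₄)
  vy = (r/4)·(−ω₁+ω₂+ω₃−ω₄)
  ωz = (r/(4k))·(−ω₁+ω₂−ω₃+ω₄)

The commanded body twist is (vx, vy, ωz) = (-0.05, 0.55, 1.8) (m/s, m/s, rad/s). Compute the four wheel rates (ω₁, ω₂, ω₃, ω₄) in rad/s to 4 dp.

k = lx + ly = 0.15 + 0.15 = 0.3000;  k·ωz = 0.3000·1.8 = 0.5400
ω₁ (FL) = (vx − vy − k·ωz)/r = -1.1400/0.075 = -15.2000
ω₂ (FR) = (vx + vy + k·ωz)/r = 1.0400/0.075 = 13.8667
ω₃ (RL) = (vx + vy − k·ωz)/r = -0.0400/0.075 = -0.5333
ω₄ (RR) = (vx − vy + k·ωz)/r = -0.0600/0.075 = -0.8000

(-15.2000, 13.8667, -0.5333, -0.8000)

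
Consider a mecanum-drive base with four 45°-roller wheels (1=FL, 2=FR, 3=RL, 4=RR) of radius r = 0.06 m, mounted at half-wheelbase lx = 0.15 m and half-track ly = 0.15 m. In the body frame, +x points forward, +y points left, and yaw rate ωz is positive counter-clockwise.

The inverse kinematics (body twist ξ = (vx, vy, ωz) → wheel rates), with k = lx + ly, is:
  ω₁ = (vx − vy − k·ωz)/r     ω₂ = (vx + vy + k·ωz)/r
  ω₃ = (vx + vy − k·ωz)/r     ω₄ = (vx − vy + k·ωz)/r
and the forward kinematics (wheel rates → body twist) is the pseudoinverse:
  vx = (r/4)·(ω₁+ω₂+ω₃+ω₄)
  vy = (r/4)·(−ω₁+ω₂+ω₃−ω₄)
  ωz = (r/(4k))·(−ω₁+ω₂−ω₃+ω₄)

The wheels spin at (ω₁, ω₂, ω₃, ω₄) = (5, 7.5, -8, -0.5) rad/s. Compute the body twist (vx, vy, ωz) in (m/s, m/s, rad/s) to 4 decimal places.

(0.0600, -0.0750, 0.5000)

k = lx + ly = 0.15 + 0.15 = 0.3000
ω₁+ω₂+ω₃+ω₄ = 4.0000  →  vx = (0.06/4)·4.0000 = 0.0600
−ω₁+ω₂+ω₃−ω₄ = -5.0000  →  vy = (0.06/4)·-5.0000 = -0.0750
−ω₁+ω₂−ω₃+ω₄ = 10.0000  →  ωz = (0.06/1.2000)·10.0000 = 0.5000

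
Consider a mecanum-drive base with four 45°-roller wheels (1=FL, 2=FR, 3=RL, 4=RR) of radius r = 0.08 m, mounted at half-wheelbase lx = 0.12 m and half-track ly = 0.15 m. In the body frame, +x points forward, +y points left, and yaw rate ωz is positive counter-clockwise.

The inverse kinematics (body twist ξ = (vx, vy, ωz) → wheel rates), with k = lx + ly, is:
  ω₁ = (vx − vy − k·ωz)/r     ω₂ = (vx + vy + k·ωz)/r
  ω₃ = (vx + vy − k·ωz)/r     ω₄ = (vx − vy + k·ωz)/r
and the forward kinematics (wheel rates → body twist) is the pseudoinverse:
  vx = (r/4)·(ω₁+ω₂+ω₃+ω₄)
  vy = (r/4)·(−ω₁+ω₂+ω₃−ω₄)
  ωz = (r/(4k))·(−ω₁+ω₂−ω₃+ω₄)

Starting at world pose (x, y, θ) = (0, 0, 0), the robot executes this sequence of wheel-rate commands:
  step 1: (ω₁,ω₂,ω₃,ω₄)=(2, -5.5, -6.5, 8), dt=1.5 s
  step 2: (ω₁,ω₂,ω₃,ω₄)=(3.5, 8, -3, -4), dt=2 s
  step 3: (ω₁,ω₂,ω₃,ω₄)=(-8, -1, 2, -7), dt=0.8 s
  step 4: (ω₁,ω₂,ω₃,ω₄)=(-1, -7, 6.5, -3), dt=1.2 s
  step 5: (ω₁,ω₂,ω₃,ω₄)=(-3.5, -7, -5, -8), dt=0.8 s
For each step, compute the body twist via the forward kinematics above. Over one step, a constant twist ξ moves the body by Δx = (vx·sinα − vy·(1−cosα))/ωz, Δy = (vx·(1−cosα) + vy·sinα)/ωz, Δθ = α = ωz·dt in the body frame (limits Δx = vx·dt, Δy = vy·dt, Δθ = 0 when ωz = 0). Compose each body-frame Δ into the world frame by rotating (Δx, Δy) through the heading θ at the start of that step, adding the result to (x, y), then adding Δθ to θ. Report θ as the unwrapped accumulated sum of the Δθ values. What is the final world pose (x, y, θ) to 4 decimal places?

step 1: ξ=(vx,vy,ωz)=(-0.0400, -0.4400, 0.5185), dt=1.5 → body Δ=(0.1899, -0.6176, 0.7778) → world pose (0.1899, -0.6176, 0.7778)
step 2: ξ=(vx,vy,ωz)=(0.0900, 0.1100, 0.2593), dt=2.0 → body Δ=(0.1163, 0.2559, 0.5185) → world pose (0.0931, -0.3537, 1.2963)
step 3: ξ=(vx,vy,ωz)=(-0.2800, 0.3200, -0.1481), dt=0.8 → body Δ=(-0.2083, 0.2687, -0.1185) → world pose (-0.2219, -0.4814, 1.1778)
step 4: ξ=(vx,vy,ωz)=(-0.0900, 0.0700, -1.1481), dt=1.2 → body Δ=(-0.0277, 0.1232, -1.3778) → world pose (-0.3463, -0.4598, -0.2000)
step 5: ξ=(vx,vy,ωz)=(-0.4700, -0.0100, -0.4815), dt=0.8 → body Δ=(-0.3683, 0.0637, -0.3852) → world pose (-0.6946, -0.3242, -0.5852)

(-0.6946, -0.3242, -0.5852)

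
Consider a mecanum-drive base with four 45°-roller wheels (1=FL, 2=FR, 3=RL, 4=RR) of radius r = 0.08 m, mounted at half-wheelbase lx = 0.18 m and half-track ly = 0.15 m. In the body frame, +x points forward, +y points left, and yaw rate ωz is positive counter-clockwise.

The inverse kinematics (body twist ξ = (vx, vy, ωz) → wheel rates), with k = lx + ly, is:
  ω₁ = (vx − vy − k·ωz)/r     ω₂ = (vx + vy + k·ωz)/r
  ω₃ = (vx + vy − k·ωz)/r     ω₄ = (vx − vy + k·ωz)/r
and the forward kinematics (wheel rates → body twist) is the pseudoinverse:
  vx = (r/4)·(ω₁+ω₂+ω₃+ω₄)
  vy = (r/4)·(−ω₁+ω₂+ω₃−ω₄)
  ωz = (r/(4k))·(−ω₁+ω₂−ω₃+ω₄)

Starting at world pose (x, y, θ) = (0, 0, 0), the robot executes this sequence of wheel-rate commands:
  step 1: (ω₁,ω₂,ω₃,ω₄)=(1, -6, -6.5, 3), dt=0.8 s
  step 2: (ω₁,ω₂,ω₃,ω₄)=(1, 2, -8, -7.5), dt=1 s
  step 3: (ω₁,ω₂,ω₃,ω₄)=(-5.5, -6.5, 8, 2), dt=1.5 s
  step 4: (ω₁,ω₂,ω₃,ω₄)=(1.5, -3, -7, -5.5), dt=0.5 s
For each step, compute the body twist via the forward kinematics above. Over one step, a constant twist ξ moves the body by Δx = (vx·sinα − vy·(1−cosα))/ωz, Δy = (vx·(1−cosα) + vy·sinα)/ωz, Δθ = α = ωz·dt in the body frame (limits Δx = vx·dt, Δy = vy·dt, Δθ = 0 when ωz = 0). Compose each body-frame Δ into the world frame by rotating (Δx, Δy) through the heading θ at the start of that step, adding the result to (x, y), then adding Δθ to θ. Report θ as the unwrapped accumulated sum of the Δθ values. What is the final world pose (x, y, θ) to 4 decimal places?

(-0.5628, -0.1404, -0.5152)

step 1: ξ=(vx,vy,ωz)=(-0.1700, -0.3300, 0.1515), dt=0.8 → body Δ=(-0.1197, -0.2716, 0.1212) → world pose (-0.1197, -0.2716, 0.1212)
step 2: ξ=(vx,vy,ωz)=(-0.2500, 0.0100, 0.0909), dt=1.0 → body Δ=(-0.2501, -0.0014, 0.0909) → world pose (-0.3678, -0.3032, 0.2121)
step 3: ξ=(vx,vy,ωz)=(-0.0400, 0.1000, -0.4242), dt=1.5 → body Δ=(-0.0099, 0.1585, -0.6364) → world pose (-0.4108, -0.1503, -0.4242)
step 4: ξ=(vx,vy,ωz)=(-0.2800, -0.1200, -0.1818), dt=0.5 → body Δ=(-0.1425, -0.0536, -0.0909) → world pose (-0.5628, -0.1404, -0.5152)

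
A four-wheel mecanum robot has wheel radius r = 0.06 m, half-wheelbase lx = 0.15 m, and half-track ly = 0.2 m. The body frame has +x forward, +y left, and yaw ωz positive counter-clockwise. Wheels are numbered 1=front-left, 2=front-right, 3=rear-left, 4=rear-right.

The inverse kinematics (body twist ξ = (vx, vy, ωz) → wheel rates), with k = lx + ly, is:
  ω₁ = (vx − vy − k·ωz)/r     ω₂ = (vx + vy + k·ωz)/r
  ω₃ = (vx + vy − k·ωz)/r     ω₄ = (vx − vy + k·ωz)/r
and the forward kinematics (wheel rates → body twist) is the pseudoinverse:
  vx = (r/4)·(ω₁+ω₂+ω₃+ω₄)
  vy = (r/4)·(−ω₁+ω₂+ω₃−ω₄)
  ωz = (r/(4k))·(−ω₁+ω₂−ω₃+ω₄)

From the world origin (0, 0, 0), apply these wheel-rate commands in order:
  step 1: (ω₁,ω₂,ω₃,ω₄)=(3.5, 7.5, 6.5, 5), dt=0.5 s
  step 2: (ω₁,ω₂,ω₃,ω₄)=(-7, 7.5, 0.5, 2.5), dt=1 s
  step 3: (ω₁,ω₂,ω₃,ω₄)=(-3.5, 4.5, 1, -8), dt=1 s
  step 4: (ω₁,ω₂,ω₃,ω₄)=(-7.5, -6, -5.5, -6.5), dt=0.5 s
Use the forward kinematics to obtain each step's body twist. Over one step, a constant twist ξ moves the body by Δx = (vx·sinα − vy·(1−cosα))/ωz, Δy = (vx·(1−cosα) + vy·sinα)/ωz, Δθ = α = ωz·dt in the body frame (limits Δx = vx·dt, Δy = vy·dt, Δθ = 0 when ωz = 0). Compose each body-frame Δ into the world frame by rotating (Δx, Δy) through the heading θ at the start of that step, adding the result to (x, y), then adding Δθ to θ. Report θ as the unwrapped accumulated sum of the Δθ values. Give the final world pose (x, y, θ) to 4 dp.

(-0.2520, 0.2500, 0.7286)

step 1: ξ=(vx,vy,ωz)=(0.3375, 0.0825, 0.1071), dt=0.5 → body Δ=(0.1676, 0.0457, 0.0536) → world pose (0.1676, 0.0457, 0.0536)
step 2: ξ=(vx,vy,ωz)=(0.0525, 0.1875, 0.7071), dt=1.0 → body Δ=(-0.0153, 0.1901, 0.7071) → world pose (0.1421, 0.2347, 0.7607)
step 3: ξ=(vx,vy,ωz)=(-0.0900, 0.2550, -0.0429), dt=1.0 → body Δ=(-0.0845, 0.2569, -0.0429) → world pose (-0.0962, 0.3625, 0.7179)
step 4: ξ=(vx,vy,ωz)=(-0.3825, 0.0375, 0.0214), dt=0.5 → body Δ=(-0.1913, 0.0177, 0.0107) → world pose (-0.2520, 0.2500, 0.7286)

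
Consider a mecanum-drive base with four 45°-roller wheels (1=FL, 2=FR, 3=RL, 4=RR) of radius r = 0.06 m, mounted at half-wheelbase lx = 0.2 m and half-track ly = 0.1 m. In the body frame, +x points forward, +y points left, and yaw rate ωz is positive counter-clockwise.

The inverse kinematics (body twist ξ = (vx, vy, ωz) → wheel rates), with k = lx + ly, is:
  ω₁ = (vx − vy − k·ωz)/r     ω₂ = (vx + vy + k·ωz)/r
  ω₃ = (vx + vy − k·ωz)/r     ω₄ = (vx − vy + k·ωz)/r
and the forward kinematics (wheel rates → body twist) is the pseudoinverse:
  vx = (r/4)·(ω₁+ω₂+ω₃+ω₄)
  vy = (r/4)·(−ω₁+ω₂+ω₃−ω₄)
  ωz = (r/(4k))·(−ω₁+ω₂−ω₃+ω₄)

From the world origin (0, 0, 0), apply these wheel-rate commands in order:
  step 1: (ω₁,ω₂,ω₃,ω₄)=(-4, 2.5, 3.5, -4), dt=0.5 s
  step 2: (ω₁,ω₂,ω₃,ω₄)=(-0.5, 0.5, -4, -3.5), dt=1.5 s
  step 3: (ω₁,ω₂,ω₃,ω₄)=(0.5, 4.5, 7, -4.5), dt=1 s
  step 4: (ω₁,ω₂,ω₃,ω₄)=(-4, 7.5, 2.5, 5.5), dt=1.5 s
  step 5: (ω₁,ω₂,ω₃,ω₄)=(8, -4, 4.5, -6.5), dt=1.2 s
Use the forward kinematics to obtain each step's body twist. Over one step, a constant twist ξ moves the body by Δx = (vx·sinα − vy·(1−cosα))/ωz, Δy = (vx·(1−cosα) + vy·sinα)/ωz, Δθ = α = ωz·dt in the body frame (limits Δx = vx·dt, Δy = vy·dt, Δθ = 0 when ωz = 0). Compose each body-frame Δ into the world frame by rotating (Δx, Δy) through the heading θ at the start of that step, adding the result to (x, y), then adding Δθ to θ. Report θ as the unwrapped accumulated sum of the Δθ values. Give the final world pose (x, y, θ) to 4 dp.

(0.1786, 0.5555, -0.5800)

step 1: ξ=(vx,vy,ωz)=(-0.0300, 0.2100, -0.0500), dt=0.5 → body Δ=(-0.0137, 0.1052, -0.0250) → world pose (-0.0137, 0.1052, -0.0250)
step 2: ξ=(vx,vy,ωz)=(-0.1125, 0.0075, 0.0750), dt=1.5 → body Δ=(-0.1690, 0.0017, 0.1125) → world pose (-0.1826, 0.1111, 0.0875)
step 3: ξ=(vx,vy,ωz)=(0.1125, 0.2325, -0.3750), dt=1.0 → body Δ=(0.1530, 0.2062, -0.3750) → world pose (-0.0483, 0.3300, -0.2875)
step 4: ξ=(vx,vy,ωz)=(0.1725, 0.1275, 0.7250), dt=1.5 → body Δ=(0.1165, 0.2831, 1.0875) → world pose (0.1438, 0.5684, 0.8000)
step 5: ξ=(vx,vy,ωz)=(0.0300, -0.0150, -1.1500), dt=1.2 → body Δ=(0.0150, -0.0339, -1.3800) → world pose (0.1786, 0.5555, -0.5800)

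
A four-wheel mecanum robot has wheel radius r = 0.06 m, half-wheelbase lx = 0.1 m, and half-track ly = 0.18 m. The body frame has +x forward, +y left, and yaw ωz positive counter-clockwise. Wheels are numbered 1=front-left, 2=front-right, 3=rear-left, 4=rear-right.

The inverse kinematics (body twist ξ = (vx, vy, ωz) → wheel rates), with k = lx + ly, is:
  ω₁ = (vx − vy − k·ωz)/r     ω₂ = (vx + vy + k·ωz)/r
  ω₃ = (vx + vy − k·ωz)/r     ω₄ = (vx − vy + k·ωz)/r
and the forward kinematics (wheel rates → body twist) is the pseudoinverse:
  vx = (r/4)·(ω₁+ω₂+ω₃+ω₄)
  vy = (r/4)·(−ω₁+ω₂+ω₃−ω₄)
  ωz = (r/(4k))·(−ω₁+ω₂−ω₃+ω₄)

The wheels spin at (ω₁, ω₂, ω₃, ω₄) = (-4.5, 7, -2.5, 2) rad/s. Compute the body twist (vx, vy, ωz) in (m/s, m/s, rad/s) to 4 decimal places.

(0.0300, 0.1050, 0.8571)

k = lx + ly = 0.1 + 0.18 = 0.2800
ω₁+ω₂+ω₃+ω₄ = 2.0000  →  vx = (0.06/4)·2.0000 = 0.0300
−ω₁+ω₂+ω₃−ω₄ = 7.0000  →  vy = (0.06/4)·7.0000 = 0.1050
−ω₁+ω₂−ω₃+ω₄ = 16.0000  →  ωz = (0.06/1.1200)·16.0000 = 0.8571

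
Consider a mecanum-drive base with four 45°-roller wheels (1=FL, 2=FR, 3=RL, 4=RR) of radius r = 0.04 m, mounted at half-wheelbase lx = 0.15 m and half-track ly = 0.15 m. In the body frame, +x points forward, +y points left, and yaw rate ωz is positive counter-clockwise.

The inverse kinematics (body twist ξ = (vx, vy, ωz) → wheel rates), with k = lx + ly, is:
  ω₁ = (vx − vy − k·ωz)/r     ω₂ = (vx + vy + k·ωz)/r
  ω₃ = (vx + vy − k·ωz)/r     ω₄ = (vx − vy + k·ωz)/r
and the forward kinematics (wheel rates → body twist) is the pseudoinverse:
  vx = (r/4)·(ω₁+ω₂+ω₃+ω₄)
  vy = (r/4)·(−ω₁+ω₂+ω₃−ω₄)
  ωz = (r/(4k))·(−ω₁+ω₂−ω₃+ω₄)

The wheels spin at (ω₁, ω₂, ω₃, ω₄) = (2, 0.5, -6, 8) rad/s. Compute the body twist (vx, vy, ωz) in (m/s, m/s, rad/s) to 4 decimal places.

(0.0450, -0.1550, 0.4167)

k = lx + ly = 0.15 + 0.15 = 0.3000
ω₁+ω₂+ω₃+ω₄ = 4.5000  →  vx = (0.04/4)·4.5000 = 0.0450
−ω₁+ω₂+ω₃−ω₄ = -15.5000  →  vy = (0.04/4)·-15.5000 = -0.1550
−ω₁+ω₂−ω₃+ω₄ = 12.5000  →  ωz = (0.04/1.2000)·12.5000 = 0.4167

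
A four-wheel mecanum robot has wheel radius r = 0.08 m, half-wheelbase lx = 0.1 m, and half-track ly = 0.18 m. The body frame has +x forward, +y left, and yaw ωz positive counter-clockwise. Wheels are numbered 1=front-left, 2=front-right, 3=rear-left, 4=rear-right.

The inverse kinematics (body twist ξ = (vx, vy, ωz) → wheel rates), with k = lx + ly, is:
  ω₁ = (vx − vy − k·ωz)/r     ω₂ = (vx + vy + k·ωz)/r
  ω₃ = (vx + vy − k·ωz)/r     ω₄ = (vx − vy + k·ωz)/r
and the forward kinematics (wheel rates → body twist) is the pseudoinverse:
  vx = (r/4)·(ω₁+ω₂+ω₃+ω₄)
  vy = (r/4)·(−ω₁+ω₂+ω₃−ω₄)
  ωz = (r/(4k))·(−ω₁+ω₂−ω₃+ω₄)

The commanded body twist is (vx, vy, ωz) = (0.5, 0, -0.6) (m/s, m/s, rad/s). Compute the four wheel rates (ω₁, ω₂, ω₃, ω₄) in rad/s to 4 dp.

k = lx + ly = 0.1 + 0.18 = 0.2800;  k·ωz = 0.2800·-0.6 = -0.1680
ω₁ (FL) = (vx − vy − k·ωz)/r = 0.6680/0.08 = 8.3500
ω₂ (FR) = (vx + vy + k·ωz)/r = 0.3320/0.08 = 4.1500
ω₃ (RL) = (vx + vy − k·ωz)/r = 0.6680/0.08 = 8.3500
ω₄ (RR) = (vx − vy + k·ωz)/r = 0.3320/0.08 = 4.1500

(8.3500, 4.1500, 8.3500, 4.1500)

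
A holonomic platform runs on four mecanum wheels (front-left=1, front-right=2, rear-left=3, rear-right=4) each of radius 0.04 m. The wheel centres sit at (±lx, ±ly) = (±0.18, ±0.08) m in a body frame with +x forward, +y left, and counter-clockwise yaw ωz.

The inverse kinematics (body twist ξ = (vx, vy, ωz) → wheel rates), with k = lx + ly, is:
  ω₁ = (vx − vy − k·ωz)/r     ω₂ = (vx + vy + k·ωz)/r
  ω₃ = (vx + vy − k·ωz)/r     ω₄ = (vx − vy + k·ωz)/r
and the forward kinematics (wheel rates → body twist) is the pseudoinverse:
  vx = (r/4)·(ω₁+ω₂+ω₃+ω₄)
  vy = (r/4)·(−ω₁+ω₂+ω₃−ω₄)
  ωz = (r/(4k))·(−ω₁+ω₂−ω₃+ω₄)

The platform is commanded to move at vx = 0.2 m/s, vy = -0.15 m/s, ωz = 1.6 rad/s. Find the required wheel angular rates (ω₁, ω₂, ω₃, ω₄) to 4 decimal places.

(-1.6500, 11.6500, -9.1500, 19.1500)

k = lx + ly = 0.18 + 0.08 = 0.2600;  k·ωz = 0.2600·1.6 = 0.4160
ω₁ (FL) = (vx − vy − k·ωz)/r = -0.0660/0.04 = -1.6500
ω₂ (FR) = (vx + vy + k·ωz)/r = 0.4660/0.04 = 11.6500
ω₃ (RL) = (vx + vy − k·ωz)/r = -0.3660/0.04 = -9.1500
ω₄ (RR) = (vx − vy + k·ωz)/r = 0.7660/0.04 = 19.1500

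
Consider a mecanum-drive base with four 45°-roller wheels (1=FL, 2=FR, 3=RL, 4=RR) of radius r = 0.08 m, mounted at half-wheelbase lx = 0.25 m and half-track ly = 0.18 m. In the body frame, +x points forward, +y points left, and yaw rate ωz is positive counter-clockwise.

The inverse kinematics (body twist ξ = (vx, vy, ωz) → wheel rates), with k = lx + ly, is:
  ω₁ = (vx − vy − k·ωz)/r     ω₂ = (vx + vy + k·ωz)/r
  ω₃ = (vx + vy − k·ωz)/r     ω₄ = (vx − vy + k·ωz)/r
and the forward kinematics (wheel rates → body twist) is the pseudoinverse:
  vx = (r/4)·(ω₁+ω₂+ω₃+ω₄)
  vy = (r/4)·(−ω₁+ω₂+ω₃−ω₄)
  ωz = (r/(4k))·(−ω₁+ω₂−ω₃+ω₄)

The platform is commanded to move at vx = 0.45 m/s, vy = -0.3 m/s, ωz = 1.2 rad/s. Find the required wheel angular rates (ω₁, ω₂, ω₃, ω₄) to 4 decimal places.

(2.9250, 8.3250, -4.5750, 15.8250)

k = lx + ly = 0.25 + 0.18 = 0.4300;  k·ωz = 0.4300·1.2 = 0.5160
ω₁ (FL) = (vx − vy − k·ωz)/r = 0.2340/0.08 = 2.9250
ω₂ (FR) = (vx + vy + k·ωz)/r = 0.6660/0.08 = 8.3250
ω₃ (RL) = (vx + vy − k·ωz)/r = -0.3660/0.08 = -4.5750
ω₄ (RR) = (vx − vy + k·ωz)/r = 1.2660/0.08 = 15.8250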